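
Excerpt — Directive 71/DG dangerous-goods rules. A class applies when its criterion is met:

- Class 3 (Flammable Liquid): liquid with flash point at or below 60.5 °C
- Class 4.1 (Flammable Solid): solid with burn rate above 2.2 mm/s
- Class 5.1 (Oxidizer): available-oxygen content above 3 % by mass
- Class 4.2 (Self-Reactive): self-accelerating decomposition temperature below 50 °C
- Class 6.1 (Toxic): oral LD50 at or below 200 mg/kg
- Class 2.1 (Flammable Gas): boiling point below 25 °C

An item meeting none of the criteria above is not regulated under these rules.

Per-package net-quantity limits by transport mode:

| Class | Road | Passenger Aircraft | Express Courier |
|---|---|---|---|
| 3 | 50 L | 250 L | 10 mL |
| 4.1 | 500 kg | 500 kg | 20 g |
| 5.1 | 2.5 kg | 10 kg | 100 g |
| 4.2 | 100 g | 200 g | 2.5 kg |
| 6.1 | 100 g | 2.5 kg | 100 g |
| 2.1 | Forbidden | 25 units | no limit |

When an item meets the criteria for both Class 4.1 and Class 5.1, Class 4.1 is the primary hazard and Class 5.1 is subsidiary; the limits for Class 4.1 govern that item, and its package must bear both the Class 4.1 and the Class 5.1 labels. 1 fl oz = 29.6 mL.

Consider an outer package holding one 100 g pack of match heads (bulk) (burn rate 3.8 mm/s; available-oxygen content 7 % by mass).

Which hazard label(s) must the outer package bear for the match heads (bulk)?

Class 4.1 and 5.1

Match heads (bulk): burn rate 3.8 mm/s > 2.2 mm/s → Class 4.1 (Flammable Solid).
With available-oxygen content 7 % by mass (> 3 % by mass), the match heads (bulk) fall in Class 5.1.
By the precedence rule Class 4.1 is primary and Class 5.1 is subsidiary, and that rule requires both labels on the package.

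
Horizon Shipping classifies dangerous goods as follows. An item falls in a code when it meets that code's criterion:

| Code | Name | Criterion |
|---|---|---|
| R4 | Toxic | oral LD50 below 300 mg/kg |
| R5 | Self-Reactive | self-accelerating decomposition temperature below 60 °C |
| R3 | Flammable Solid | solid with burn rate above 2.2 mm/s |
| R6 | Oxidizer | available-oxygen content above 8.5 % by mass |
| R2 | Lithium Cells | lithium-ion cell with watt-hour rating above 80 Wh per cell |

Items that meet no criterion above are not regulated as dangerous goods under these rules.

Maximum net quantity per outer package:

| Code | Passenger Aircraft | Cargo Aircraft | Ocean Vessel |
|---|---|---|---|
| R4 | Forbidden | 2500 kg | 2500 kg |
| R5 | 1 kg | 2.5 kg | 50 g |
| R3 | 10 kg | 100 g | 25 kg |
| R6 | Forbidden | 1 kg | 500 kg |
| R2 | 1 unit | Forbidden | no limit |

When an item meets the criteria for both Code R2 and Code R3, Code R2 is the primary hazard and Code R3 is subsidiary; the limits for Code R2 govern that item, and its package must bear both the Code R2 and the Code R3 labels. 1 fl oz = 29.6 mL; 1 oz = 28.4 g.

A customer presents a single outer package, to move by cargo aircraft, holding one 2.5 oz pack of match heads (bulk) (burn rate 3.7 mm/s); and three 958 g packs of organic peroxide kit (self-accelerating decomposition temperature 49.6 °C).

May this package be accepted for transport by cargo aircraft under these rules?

Match heads (bulk): burn rate 3.7 mm/s > 2.2 mm/s → Code R3 (Flammable Solid).
Organic peroxide kit: self-accelerating decomposition temperature 49.6 °C < 60 °C → Code R5 (Self-Reactive).
Code R5 quantity: three 958 g packs = 2.874 kg.
2.874 kg exceeds the cargo aircraft limit of 2.5 kg for Code R5.
Code R3 quantity: one 2.5 oz pack = 71 g.
71 g ≤ 100 g (cargo aircraft limit, Code R3) — within limit.

No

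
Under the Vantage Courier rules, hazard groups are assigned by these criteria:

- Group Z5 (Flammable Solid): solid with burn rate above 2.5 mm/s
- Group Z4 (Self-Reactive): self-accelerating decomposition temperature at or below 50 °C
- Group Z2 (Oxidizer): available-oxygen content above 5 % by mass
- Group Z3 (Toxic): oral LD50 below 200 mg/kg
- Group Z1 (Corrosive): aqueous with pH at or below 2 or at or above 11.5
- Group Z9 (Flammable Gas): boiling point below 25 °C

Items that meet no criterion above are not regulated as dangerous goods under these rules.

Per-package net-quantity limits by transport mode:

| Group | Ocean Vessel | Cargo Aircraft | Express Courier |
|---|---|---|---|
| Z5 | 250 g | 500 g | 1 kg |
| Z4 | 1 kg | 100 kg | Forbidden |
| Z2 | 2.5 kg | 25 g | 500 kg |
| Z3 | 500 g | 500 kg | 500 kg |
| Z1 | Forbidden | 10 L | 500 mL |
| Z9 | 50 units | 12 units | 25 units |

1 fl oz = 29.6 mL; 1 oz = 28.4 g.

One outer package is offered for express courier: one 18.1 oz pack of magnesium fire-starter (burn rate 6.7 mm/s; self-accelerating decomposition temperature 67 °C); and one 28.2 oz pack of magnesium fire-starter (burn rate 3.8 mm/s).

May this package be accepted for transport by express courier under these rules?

No

Burn rate 6.7 mm/s meets the Group Z5 criterion (Flammable Solid), so the magnesium fire-starter is Group Z5.
The magnesium fire-starter has burn rate 3.8 mm/s, which is > 2.5 mm/s, so it is Group Z5 (Flammable Solid).
Total Group Z5: (one 18.1 oz pack = 514.04 g) + (one 28.2 oz pack = 800.88 g) = 1314.92 g.
That exceeds the Group Z5 express courier limit of 1 kg.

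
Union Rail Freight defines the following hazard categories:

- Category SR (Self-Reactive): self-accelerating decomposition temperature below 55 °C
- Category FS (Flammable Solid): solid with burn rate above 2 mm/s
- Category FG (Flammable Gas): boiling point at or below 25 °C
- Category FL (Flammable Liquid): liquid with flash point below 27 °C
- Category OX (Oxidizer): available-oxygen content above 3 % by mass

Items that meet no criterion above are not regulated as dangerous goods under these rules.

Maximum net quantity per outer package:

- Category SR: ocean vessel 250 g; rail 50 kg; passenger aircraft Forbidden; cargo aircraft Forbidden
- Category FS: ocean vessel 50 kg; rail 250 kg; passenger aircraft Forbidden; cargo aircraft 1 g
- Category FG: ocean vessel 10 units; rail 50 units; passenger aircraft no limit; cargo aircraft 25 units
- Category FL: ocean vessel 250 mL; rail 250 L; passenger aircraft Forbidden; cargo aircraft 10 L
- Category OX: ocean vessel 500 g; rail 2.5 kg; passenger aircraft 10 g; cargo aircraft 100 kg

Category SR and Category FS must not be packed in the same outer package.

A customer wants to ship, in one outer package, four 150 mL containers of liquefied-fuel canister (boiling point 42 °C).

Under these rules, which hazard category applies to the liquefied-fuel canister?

boiling point 42 °C is not below 25 °C, so Category FG does not apply.
No criterion is met, so the item is not regulated.

Not regulated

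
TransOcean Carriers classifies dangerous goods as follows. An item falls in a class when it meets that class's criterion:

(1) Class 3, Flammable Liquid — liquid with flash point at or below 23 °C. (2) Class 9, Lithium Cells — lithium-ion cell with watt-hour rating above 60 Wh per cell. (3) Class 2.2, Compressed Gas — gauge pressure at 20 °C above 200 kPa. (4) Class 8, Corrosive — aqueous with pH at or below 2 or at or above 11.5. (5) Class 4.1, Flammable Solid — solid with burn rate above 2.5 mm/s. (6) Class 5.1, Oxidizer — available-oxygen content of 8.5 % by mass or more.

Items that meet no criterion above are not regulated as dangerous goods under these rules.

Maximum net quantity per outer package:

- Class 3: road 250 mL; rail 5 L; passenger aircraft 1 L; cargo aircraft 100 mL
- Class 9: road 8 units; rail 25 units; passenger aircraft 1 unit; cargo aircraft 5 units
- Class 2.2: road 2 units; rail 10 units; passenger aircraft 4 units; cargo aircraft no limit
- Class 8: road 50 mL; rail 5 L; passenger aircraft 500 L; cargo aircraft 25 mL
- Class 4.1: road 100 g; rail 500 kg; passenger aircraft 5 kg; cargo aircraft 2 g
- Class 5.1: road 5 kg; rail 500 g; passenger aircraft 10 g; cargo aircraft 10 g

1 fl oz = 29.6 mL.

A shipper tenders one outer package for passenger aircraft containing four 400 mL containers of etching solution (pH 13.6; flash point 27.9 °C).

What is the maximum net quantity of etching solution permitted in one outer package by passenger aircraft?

Etching solution: pH 13.6 ≥ 11.5 → Class 8 (Corrosive).
The passenger aircraft limit for Class 8 is 500 L.

500 L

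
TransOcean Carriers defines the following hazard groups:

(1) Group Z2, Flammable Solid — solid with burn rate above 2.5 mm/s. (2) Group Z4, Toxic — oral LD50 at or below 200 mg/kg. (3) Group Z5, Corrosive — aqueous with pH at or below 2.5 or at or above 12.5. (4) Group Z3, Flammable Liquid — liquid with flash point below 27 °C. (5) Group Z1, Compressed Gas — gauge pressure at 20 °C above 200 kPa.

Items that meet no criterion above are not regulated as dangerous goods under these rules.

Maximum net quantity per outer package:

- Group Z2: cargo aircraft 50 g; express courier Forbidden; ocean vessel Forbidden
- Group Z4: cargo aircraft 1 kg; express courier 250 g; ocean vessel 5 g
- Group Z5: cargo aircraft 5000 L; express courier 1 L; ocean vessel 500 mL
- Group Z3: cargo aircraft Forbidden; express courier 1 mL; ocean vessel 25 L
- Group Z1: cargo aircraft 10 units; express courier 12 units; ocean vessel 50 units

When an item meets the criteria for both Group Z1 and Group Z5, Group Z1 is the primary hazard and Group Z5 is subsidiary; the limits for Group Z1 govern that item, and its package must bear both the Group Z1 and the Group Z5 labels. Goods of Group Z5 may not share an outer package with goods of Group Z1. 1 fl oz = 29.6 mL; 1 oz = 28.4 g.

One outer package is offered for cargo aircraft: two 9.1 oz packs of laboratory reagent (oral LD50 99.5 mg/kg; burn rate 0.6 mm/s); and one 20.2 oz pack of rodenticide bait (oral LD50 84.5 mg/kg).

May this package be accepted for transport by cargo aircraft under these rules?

No

With oral LD50 99.5 mg/kg (≤ 200 mg/kg), the laboratory reagent falls in Group Z4.
The rodenticide bait has oral LD50 84.5 mg/kg, which is ≤ 200 mg/kg, so it is Group Z4 (Toxic).
Total Group Z4: (two 9.1 oz packs = 516.88 g) + (one 20.2 oz pack = 573.68 g) = 1090.56 g.
1090.56 g exceeds the cargo aircraft limit of 1 kg for Group Z4.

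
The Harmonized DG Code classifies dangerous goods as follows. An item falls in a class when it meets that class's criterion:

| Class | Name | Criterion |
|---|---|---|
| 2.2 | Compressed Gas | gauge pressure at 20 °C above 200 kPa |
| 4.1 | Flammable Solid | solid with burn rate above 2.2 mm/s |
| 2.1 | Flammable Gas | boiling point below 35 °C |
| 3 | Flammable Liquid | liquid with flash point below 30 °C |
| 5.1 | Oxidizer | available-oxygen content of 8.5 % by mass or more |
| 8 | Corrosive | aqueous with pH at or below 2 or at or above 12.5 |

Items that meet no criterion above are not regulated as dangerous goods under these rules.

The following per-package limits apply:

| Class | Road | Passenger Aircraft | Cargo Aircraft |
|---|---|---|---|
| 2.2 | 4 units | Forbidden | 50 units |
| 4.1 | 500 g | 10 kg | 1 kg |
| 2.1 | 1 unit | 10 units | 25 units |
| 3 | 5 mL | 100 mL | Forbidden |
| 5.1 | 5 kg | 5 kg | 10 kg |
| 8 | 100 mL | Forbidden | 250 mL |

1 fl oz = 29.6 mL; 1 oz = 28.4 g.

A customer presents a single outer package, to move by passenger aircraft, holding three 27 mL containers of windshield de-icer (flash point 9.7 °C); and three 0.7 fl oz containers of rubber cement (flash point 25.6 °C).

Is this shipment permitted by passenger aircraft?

Windshield de-icer: flash point 9.7 °C < 30 °C → Class 3 (Flammable Liquid).
Rubber cement: flash point 25.6 °C < 30 °C → Class 3 (Flammable Liquid).
Class 3 net quantity: (three 27 mL containers = 81 mL) + (three 0.7 fl oz containers = 62.16 mL) = 143.16 mL.
That exceeds the Class 3 passenger aircraft limit of 100 mL.

No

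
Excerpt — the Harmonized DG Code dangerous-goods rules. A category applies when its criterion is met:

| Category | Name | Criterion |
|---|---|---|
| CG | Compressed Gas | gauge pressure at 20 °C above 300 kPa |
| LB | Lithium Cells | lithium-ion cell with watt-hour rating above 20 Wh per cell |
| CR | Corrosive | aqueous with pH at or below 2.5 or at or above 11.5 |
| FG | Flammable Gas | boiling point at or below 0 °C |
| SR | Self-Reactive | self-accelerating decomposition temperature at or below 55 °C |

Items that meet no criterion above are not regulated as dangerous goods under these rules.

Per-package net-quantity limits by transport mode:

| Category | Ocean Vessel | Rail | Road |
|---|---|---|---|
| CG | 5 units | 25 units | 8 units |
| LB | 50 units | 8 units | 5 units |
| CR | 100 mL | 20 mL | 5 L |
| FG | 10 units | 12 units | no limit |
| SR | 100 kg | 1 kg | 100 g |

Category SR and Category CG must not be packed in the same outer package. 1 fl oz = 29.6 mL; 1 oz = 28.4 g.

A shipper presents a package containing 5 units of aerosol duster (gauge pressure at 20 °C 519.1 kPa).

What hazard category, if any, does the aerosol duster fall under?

The aerosol duster has gauge pressure at 20 °C 519.1 kPa, which is > 300 kPa, so it is Category CG (Compressed Gas).

Category CG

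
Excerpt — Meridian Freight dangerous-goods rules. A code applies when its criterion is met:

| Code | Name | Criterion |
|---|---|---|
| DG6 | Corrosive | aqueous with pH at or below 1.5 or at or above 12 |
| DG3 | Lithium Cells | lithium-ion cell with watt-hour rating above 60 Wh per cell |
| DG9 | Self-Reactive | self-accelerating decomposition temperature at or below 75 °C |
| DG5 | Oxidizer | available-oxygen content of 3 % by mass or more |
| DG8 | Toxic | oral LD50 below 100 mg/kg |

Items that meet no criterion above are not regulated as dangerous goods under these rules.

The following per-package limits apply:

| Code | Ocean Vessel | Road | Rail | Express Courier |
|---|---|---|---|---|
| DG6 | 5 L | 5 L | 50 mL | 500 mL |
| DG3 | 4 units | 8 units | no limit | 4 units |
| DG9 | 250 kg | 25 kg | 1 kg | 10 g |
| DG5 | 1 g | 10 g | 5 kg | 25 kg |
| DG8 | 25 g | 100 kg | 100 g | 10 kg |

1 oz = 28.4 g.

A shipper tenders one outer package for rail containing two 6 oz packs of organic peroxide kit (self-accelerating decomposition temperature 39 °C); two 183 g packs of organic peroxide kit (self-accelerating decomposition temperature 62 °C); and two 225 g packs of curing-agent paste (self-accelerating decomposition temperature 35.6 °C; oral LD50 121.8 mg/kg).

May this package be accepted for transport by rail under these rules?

Self-accelerating decomposition temperature 39 °C meets the Code DG9 criterion (Self-Reactive), so the organic peroxide kit is Code DG9.
Organic peroxide kit: self-accelerating decomposition temperature 62 °C ≤ 75 °C → Code DG9 (Self-Reactive).
The curing-agent paste has self-accelerating decomposition temperature 35.6 °C, which is ≤ 75 °C, so it is Code DG9 (Self-Reactive).
Code DG9 net quantity: (two 6 oz packs = 340.8 g) + (two 183 g packs = 366 g) + (two 225 g packs = 450 g) = 1156.8 g.
1156.8 g > 1 kg (rail limit, Code DG9) — over the limit.

No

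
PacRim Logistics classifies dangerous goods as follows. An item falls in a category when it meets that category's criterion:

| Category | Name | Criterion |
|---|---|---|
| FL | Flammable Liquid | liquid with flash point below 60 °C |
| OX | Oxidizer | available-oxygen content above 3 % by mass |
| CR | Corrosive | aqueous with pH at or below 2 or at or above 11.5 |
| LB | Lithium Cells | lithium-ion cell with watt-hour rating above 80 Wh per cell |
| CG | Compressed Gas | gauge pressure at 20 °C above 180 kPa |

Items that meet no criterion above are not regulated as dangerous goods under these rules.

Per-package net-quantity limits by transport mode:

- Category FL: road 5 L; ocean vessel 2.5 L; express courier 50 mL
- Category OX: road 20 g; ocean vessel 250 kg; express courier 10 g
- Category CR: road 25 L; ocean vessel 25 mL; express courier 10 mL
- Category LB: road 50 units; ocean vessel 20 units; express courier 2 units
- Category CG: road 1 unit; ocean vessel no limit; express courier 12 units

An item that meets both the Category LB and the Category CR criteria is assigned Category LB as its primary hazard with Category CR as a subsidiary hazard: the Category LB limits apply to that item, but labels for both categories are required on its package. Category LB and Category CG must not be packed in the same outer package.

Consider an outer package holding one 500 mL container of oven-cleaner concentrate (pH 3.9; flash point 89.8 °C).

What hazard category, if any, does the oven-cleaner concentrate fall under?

flash point 89.8 °C is not below 60 °C, so Category FL does not apply.
pH 3.9 is between 2 and 11.5, so Category CR does not apply.
No criterion is met, so the item is not regulated.

Not regulated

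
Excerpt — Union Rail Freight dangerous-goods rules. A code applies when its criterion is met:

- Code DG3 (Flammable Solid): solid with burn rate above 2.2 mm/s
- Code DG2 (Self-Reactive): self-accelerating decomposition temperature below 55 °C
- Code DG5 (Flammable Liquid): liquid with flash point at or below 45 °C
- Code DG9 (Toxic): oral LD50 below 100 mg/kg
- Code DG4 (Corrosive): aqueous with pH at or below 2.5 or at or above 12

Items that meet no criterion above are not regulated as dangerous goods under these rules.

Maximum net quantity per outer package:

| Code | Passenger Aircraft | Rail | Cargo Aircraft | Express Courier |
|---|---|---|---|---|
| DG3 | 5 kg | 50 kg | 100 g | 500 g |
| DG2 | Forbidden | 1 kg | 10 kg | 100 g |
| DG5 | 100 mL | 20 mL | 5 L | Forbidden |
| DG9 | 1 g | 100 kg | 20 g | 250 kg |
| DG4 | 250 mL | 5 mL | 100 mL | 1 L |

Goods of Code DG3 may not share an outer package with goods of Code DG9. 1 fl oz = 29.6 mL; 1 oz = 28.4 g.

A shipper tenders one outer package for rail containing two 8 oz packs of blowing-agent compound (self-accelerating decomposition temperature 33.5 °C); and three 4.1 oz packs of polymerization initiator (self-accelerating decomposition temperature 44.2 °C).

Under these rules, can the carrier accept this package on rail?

Self-accelerating decomposition temperature 33.5 °C meets the Code DG2 criterion (Self-Reactive), so the blowing-agent compound is Code DG2.
Polymerization initiator: self-accelerating decomposition temperature 44.2 °C < 55 °C → Code DG2 (Self-Reactive).
Code DG2 net quantity: (two 8 oz packs = 454.4 g) + (three 4.1 oz packs = 349.32 g) = 803.72 g.
That is within the Code DG2 rail limit of 1 kg.

Yes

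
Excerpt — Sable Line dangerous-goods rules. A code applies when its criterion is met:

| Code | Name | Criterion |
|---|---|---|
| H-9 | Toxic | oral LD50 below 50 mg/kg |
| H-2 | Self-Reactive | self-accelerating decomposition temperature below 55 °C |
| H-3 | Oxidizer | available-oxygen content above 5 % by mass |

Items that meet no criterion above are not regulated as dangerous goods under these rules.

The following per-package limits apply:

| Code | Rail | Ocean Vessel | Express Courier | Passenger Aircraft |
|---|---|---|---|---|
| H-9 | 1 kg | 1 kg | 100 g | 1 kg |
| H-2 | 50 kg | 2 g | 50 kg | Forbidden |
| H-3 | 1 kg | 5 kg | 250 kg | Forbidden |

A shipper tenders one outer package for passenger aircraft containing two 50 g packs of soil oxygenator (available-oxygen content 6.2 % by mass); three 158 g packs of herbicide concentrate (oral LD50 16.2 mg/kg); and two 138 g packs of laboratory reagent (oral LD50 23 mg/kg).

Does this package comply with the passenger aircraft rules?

Soil oxygenator: available-oxygen content 6.2 % by mass > 5 % by mass → Code H-3 (Oxidizer).
Herbicide concentrate: oral LD50 16.2 mg/kg < 50 mg/kg → Code H-9 (Toxic).
With oral LD50 23 mg/kg (< 50 mg/kg), the laboratory reagent falls in Code H-9.
Code H-9 net quantity: (three 158 g packs = 474 g) + (two 138 g packs = 276 g) = 750 g.
750 g ≤ 1 kg (passenger aircraft limit, Code H-9) — within limit.
Code H-3 quantity: two 50 g packs = 100 g.
Code H-3 is Forbidden by passenger aircraft.

No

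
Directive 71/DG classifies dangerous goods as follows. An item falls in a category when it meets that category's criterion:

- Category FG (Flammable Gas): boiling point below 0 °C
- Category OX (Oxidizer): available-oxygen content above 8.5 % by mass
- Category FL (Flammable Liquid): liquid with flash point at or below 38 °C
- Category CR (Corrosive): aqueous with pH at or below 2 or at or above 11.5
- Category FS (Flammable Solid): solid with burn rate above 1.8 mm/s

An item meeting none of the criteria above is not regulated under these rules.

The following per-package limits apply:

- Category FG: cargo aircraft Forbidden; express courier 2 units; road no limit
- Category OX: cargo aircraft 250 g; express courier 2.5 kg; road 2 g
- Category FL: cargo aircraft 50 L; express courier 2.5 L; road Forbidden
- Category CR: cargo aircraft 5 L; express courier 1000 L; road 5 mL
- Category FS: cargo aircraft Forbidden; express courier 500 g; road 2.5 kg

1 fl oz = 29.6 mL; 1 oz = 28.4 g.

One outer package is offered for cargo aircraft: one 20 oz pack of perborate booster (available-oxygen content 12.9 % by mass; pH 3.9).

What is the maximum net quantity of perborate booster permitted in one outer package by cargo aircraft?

250 g

Available-oxygen content 12.9 % by mass meets the Category OX criterion (Oxidizer), so the perborate booster is Category OX.
The cargo aircraft limit for Category OX is 250 g.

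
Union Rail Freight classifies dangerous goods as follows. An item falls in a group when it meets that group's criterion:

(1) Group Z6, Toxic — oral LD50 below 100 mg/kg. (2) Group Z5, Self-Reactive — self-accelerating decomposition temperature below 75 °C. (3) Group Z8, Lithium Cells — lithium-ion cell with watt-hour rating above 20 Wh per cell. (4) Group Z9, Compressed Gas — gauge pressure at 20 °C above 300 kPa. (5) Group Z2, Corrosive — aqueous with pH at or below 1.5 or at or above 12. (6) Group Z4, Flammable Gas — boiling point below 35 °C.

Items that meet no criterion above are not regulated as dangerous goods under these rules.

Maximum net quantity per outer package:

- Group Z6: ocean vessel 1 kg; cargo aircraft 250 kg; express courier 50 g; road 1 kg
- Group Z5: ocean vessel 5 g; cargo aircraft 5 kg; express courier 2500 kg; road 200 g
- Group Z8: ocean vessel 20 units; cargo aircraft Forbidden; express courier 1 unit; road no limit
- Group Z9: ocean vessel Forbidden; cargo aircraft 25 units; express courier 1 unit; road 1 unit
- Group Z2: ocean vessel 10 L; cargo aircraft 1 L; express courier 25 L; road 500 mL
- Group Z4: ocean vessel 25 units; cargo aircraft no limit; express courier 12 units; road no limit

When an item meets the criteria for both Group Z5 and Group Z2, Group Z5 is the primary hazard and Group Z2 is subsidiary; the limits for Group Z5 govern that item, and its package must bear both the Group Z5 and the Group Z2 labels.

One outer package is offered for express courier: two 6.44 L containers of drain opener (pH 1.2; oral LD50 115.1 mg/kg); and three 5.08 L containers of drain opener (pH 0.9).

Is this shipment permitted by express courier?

Drain opener: pH 1.2 ≤ 1.5 → Group Z2 (Corrosive).
Drain opener: pH 0.9 ≤ 1.5 → Group Z2 (Corrosive).
Group Z2 net quantity: (two 6.44 L containers = 12.88 L) + (three 5.08 L containers = 15.24 L) = 28.12 L.
That exceeds the Group Z2 express courier limit of 25 L.

No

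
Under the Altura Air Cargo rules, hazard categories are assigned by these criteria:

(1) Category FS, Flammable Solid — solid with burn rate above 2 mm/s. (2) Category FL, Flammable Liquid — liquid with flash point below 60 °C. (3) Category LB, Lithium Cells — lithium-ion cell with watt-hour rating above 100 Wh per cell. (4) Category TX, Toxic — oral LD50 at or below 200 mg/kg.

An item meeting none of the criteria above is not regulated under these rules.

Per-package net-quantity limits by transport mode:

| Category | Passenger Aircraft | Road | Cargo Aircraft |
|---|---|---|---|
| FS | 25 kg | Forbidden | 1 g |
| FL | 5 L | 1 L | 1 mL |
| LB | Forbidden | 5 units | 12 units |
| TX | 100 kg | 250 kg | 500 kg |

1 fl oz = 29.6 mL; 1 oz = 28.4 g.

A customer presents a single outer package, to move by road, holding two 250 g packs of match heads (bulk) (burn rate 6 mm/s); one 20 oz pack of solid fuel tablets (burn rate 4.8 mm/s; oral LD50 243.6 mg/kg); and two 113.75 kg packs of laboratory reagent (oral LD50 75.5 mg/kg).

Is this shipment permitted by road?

The match heads (bulk) have burn rate 6 mm/s, which is > 2 mm/s, so they are Category FS (Flammable Solid).
Burn rate 4.8 mm/s meets the Category FS criterion (Flammable Solid), so the solid fuel tablets are Category FS.
Laboratory reagent: oral LD50 75.5 mg/kg ≤ 200 mg/kg → Category TX (Toxic).
Category FS net quantity: (two 250 g packs = 500 g) + (one 20 oz pack = 568 g) = 1.068 kg.
By road, Category FS is Forbidden regardless of quantity.
Category TX quantity: two 113.75 kg packs = 227.5 kg.
That is within the Category TX road limit of 250 kg.

No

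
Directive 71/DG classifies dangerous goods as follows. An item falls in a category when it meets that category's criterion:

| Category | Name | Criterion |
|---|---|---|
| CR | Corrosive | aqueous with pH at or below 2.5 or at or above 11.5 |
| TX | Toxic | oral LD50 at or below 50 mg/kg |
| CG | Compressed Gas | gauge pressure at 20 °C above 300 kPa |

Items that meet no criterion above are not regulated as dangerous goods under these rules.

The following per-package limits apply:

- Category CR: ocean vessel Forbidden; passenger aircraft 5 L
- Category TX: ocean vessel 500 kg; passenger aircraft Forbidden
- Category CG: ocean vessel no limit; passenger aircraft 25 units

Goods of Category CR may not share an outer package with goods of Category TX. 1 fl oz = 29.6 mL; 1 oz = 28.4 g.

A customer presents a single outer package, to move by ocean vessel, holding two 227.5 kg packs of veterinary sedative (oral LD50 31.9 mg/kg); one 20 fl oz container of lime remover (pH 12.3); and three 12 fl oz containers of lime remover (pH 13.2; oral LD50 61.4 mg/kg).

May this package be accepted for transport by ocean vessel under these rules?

No

Veterinary sedative: oral LD50 31.9 mg/kg ≤ 50 mg/kg → Category TX (Toxic).
Lime remover: pH 12.3 ≥ 11.5 → Category CR (Corrosive).
Lime remover: pH 13.2 ≥ 11.5 → Category CR (Corrosive).
Total Category CR: (one 20 fl oz container = 592 mL) + (three 12 fl oz containers = 1065.6 mL) = 1657.6 mL.
By ocean vessel, Category CR is Forbidden regardless of quantity.
Category TX quantity: two 227.5 kg packs = 455 kg.
455 kg is within the ocean vessel limit of 500 kg for Category TX.
Category CR and Category TX may not share an outer package.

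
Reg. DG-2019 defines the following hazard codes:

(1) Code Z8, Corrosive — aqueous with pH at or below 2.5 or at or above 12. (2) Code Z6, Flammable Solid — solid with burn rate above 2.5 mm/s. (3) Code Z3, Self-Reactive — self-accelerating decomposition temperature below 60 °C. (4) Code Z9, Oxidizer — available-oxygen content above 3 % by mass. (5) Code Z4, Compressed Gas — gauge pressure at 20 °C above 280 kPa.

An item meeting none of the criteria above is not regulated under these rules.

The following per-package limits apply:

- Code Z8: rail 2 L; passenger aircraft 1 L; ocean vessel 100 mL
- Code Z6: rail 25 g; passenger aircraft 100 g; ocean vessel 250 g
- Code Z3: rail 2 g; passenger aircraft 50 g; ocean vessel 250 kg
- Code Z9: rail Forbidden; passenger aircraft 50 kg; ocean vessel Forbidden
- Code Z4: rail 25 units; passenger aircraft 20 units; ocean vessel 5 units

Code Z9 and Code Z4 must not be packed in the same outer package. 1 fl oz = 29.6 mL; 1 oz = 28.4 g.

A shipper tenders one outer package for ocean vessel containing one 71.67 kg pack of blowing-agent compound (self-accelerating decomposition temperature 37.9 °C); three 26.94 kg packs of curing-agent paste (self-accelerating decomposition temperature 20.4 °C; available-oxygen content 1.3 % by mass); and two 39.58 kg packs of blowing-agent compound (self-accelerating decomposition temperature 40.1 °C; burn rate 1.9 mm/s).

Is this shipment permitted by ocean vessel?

Yes

Self-accelerating decomposition temperature 37.9 °C meets the Code Z3 criterion (Self-Reactive), so the blowing-agent compound is Code Z3.
Self-accelerating decomposition temperature 20.4 °C meets the Code Z3 criterion (Self-Reactive), so the curing-agent paste is Code Z3.
The blowing-agent compound has self-accelerating decomposition temperature 40.1 °C, which is < 60 °C, so it is Code Z3 (Self-Reactive).
Total Code Z3: 71.67 kg + (three 26.94 kg packs = 80.82 kg) + (two 39.58 kg packs = 79.16 kg) = 231.65 kg.
231.65 kg is within the ocean vessel limit of 250 kg for Code Z3.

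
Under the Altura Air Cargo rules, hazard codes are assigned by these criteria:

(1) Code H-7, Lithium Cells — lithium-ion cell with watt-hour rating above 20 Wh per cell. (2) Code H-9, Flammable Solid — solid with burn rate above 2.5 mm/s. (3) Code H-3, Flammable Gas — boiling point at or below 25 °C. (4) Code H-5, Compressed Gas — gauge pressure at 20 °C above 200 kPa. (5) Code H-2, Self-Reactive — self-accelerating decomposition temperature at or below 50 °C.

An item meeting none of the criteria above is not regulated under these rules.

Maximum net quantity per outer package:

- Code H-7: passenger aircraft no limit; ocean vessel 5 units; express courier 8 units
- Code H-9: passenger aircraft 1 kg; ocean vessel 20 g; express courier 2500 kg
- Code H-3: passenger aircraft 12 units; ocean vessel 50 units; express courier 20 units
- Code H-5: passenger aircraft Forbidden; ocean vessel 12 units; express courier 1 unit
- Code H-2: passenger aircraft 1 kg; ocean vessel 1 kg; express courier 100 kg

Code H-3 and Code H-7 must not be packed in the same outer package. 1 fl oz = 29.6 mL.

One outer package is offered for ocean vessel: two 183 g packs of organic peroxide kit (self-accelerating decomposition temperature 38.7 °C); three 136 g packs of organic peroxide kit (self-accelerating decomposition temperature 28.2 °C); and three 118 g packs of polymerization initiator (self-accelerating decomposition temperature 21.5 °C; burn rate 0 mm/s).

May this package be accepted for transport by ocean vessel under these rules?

No

The organic peroxide kit has self-accelerating decomposition temperature 38.7 °C, which is ≤ 50 °C, so it is Code H-2 (Self-Reactive).
Organic peroxide kit: self-accelerating decomposition temperature 28.2 °C ≤ 50 °C → Code H-2 (Self-Reactive).
With self-accelerating decomposition temperature 21.5 °C (≤ 50 °C), the polymerization initiator falls in Code H-2.
Code H-2 net quantity: (two 183 g packs = 366 g) + (three 136 g packs = 408 g) + (three 118 g packs = 354 g) = 1.128 kg.
That exceeds the Code H-2 ocean vessel limit of 1 kg.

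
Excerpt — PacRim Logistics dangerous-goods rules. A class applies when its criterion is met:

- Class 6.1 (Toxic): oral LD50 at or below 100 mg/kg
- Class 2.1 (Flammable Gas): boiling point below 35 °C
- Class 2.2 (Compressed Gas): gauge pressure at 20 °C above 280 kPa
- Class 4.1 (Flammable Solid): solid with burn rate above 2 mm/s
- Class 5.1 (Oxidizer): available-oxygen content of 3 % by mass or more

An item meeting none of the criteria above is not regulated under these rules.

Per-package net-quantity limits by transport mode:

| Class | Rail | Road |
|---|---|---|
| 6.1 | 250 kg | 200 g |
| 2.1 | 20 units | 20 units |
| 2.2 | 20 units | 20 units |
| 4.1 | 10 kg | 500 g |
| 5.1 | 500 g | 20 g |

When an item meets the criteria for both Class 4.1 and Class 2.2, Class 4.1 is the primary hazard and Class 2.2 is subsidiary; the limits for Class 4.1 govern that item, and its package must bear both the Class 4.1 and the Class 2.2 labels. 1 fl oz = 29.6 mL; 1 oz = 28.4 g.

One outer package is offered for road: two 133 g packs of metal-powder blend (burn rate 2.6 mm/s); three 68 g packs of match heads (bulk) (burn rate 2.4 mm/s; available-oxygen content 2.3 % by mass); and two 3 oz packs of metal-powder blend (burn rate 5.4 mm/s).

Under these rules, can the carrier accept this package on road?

No

Burn rate 2.6 mm/s meets the Class 4.1 criterion (Flammable Solid), so the metal-powder blend is Class 4.1.
Burn rate 2.4 mm/s meets the Class 4.1 criterion (Flammable Solid), so the match heads (bulk) are Class 4.1.
Burn rate 5.4 mm/s meets the Class 4.1 criterion (Flammable Solid), so the metal-powder blend is Class 4.1.
Total Class 4.1: (two 133 g packs = 266 g) + (three 68 g packs = 204 g) + (two 3 oz packs = 170.4 g) = 640.4 g.
640.4 g exceeds the road limit of 500 g for Class 4.1.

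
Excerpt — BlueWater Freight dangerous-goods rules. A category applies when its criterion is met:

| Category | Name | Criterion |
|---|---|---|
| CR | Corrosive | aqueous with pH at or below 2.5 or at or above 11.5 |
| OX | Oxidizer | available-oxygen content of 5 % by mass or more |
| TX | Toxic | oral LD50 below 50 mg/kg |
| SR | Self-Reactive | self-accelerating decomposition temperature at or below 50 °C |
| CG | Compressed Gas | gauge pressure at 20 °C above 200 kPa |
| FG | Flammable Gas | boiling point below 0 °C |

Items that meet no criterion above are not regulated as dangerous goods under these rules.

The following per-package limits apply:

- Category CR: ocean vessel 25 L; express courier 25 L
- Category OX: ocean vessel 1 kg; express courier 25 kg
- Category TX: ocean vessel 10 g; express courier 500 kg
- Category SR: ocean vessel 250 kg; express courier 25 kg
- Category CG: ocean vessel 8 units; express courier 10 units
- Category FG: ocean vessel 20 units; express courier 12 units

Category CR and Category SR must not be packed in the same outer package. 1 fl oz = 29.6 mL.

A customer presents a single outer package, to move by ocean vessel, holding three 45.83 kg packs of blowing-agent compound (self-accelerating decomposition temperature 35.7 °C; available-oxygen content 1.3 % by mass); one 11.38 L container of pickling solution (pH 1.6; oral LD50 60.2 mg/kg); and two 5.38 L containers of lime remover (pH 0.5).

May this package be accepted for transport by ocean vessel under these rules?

No

The blowing-agent compound has self-accelerating decomposition temperature 35.7 °C, which is ≤ 50 °C, so it is Category SR (Self-Reactive).
With pH 1.6 (≤ 2.5), the pickling solution falls in Category CR.
With pH 0.5 (≤ 2.5), the lime remover falls in Category CR.
Total Category CR: 11.38 L + (two 5.38 L containers = 10.76 L) = 22.14 L.
22.14 L ≤ 25 L (ocean vessel limit, Category CR) — within limit.
Category SR quantity: three 45.83 kg packs = 137.49 kg.
137.49 kg ≤ 250 kg (ocean vessel limit, Category SR) — within limit.
Category CR and Category SR may not share an outer package.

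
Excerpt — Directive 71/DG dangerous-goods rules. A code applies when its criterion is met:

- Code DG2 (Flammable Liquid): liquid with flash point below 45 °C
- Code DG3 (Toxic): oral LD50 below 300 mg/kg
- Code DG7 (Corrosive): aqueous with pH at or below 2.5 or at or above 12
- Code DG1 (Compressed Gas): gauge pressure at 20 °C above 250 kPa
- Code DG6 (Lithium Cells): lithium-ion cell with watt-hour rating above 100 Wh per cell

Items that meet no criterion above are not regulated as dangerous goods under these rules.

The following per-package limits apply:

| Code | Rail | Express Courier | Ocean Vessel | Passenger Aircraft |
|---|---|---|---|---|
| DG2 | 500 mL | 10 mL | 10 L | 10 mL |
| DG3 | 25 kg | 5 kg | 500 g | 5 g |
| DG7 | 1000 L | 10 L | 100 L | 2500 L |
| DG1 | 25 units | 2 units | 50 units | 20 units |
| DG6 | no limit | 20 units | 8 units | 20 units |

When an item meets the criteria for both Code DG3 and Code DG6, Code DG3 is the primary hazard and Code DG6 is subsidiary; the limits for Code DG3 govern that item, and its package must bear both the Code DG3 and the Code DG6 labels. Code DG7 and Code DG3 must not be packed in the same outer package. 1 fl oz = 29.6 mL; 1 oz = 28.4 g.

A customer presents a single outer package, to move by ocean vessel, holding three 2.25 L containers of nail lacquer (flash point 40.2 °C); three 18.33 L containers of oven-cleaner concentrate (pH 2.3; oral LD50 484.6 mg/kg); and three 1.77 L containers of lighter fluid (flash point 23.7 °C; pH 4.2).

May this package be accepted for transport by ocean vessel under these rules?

With flash point 40.2 °C (< 45 °C), the nail lacquer falls in Code DG2.
pH 2.3 meets the Code DG7 criterion (Corrosive), so the oven-cleaner concentrate is Code DG7.
With flash point 23.7 °C (< 45 °C), the lighter fluid falls in Code DG2.
Code DG2 net quantity: (three 2.25 L containers = 6.75 L) + (three 1.77 L containers = 5.31 L) = 12.06 L.
12.06 L exceeds the ocean vessel limit of 10 L for Code DG2.
Code DG7 quantity: three 18.33 L containers = 54.99 L.
54.99 L is within the ocean vessel limit of 100 L for Code DG7.
The segregation rule (Code DG7 with Code DG3) does not apply to Code DG2 with Code DG7.

No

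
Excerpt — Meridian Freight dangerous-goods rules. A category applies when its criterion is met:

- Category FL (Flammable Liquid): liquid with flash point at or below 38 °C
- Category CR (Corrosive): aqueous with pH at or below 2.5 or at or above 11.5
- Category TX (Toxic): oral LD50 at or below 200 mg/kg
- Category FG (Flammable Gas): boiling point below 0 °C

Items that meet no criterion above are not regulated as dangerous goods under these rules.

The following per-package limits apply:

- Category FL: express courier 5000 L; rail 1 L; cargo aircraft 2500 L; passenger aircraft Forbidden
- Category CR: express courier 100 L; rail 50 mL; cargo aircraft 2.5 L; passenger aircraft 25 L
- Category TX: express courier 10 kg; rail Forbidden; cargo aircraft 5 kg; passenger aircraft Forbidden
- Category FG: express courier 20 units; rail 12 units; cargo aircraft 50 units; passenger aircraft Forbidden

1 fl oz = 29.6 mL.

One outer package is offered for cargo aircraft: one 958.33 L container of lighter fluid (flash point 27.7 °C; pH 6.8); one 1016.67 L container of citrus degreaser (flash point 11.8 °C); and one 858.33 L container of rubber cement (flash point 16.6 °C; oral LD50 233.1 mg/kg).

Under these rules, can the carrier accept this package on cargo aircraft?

No

Flash point 27.7 °C meets the Category FL criterion (Flammable Liquid), so the lighter fluid is Category FL.
With flash point 11.8 °C (≤ 38 °C), the citrus degreaser falls in Category FL.
The rubber cement has flash point 16.6 °C, which is ≤ 38 °C, so it is Category FL (Flammable Liquid).
Category FL net quantity: 958.33 L + 1016.67 L + 858.33 L = 2833.33 L.
2833.33 L exceeds the cargo aircraft limit of 2500 L for Category FL.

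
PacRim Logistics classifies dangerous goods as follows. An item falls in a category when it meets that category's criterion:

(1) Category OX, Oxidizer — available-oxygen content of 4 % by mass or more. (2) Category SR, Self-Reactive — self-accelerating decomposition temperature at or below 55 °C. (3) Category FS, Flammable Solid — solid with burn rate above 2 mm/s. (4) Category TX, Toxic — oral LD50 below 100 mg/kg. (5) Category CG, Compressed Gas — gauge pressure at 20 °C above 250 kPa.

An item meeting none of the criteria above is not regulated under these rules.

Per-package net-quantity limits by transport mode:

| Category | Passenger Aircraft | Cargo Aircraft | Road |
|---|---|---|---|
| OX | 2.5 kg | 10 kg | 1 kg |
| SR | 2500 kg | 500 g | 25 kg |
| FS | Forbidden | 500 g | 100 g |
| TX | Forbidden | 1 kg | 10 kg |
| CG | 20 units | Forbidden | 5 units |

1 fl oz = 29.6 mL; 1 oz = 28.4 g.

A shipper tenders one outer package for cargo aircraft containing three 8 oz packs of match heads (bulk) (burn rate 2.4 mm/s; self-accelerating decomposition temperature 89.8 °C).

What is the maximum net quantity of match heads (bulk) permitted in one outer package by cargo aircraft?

Match heads (bulk): burn rate 2.4 mm/s > 2 mm/s → Category FS (Flammable Solid).
The cargo aircraft limit for Category FS is 500 g.

500 g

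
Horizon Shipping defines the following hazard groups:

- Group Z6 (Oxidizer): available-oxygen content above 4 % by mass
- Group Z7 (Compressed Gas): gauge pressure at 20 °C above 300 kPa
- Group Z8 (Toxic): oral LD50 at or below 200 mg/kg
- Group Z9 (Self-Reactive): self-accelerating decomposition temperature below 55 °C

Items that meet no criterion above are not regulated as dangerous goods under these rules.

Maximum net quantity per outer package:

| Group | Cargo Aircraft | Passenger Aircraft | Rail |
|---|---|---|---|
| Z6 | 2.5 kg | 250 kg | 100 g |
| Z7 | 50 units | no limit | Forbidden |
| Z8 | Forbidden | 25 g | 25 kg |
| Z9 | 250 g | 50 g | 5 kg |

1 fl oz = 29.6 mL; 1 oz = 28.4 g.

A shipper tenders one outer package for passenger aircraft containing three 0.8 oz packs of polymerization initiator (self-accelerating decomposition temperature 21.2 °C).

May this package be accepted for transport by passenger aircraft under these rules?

The polymerization initiator has self-accelerating decomposition temperature 21.2 °C, which is < 55 °C, so it is Group Z9 (Self-Reactive).
Group Z9 quantity: three 0.8 oz packs = 68.16 g.
68.16 g > 50 g (passenger aircraft limit, Group Z9) — over the limit.

No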